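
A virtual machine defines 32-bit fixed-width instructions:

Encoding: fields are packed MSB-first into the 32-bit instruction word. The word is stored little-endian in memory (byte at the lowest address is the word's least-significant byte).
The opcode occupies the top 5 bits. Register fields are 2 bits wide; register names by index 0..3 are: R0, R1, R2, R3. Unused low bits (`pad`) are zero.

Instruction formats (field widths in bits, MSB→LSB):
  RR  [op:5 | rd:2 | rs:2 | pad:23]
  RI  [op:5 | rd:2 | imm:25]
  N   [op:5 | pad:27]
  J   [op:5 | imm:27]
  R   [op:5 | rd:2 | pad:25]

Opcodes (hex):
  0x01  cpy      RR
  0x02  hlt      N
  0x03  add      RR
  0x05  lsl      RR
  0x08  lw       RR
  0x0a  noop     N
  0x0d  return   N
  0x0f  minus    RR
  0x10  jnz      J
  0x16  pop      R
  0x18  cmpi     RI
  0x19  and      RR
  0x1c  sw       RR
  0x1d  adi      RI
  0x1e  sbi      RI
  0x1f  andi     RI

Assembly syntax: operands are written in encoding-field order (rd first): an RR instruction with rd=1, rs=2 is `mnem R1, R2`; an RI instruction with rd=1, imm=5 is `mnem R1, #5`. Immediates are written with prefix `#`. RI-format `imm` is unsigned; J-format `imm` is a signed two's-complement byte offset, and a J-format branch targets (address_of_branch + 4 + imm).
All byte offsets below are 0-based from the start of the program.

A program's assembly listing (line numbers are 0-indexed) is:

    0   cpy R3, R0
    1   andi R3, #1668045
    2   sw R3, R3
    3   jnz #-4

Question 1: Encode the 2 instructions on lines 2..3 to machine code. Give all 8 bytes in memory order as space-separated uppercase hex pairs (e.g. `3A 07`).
line 2 (sw): pack op=0x1c:5|rd=3:2|rs=3:2|pad=0:23 = 0xe7800000; little→ 00 00 80 e7
line 3 (jnz): pack op=0x10:5|imm=-4:27 = 0x87fffffc; little→ fc ff ff 87

00 00 80 E7 FC FF FF 87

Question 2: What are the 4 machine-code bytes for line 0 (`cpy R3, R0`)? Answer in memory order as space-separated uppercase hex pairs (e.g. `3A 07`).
00 00 00 0E

L0: cpy op=0x1:5|rd=3:2|rs=0:2|pad=0:23 ⇒ 0x0e000000 ⇒ little 00 00 00 0e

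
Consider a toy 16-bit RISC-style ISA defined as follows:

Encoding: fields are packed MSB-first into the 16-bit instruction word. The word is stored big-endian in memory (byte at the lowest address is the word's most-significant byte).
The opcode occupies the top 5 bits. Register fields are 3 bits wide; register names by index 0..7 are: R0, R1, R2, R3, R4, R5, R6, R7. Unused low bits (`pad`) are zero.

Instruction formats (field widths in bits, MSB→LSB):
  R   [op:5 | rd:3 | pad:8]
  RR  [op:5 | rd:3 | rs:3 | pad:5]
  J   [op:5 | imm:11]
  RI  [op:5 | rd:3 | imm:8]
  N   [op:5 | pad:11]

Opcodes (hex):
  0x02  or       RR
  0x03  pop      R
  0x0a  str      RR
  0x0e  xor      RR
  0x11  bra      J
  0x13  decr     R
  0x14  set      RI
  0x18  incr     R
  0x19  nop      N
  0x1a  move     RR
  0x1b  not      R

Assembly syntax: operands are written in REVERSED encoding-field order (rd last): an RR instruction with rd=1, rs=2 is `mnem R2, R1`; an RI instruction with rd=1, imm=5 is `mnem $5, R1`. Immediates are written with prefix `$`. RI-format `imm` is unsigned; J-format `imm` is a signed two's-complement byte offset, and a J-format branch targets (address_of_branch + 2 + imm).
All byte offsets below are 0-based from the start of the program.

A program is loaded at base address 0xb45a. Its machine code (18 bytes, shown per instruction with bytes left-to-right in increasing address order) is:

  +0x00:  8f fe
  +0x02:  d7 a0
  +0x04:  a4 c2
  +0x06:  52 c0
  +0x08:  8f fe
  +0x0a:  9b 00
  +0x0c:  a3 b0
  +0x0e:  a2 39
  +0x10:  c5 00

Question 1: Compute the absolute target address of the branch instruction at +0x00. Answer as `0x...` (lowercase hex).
0xb45a

off 0x00: read 8f fe as big → 0x8ffe
  op=0x8ffe>>11=0x11 ⇒ bra (J)
  imm: (w>>0)&0x7ff=0x7fe (s11→-2) → $-2
  target = base 0xb45a + off 0x00 + 2 + imm -2 = 0xb45a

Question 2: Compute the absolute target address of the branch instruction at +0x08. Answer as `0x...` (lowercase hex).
@+08  big-endian(8f fe) = 0x8ffe
  opcode bits[15:11]=0x11: bra/J
  imm@[10:0]=0x7fe (s11→-2) ⇒ $-2
  target = base 0xb45a + off 0x08 + 2 + imm -2 = 0xb462

0xb462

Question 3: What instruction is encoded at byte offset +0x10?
incr R5

[10] c5 00 → 0xc500
  op=0xc500>>11=0x18 ⇒ incr (R)
  rd: (w>>8)&0x7=0x5 → R5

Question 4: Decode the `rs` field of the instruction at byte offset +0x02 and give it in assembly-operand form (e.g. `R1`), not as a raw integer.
@+02  big-endian(d7 a0) = 0xd7a0
  opcode bits[15:11]=0x1a: move/RR
  [10:8] rd=7 = R7
  [7:5] rs=5 = R5

R5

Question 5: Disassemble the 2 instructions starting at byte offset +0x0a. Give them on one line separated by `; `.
+0x0a: 9b 00 ⇒ word 0x9b00 (big)
  top 5b → 0x13 → decr [R]
  rd: (w>>8)&0x7=0x3 → R3
+0x0c: a3 b0 ⇒ word 0xa3b0 (big)
  top 5b → 0x14 → set [RI]
  rd: (w>>8)&0x7=0x3 → R3
  imm: (w>>0)&0xff=0xb0 → $176

decr R3; set $176, R3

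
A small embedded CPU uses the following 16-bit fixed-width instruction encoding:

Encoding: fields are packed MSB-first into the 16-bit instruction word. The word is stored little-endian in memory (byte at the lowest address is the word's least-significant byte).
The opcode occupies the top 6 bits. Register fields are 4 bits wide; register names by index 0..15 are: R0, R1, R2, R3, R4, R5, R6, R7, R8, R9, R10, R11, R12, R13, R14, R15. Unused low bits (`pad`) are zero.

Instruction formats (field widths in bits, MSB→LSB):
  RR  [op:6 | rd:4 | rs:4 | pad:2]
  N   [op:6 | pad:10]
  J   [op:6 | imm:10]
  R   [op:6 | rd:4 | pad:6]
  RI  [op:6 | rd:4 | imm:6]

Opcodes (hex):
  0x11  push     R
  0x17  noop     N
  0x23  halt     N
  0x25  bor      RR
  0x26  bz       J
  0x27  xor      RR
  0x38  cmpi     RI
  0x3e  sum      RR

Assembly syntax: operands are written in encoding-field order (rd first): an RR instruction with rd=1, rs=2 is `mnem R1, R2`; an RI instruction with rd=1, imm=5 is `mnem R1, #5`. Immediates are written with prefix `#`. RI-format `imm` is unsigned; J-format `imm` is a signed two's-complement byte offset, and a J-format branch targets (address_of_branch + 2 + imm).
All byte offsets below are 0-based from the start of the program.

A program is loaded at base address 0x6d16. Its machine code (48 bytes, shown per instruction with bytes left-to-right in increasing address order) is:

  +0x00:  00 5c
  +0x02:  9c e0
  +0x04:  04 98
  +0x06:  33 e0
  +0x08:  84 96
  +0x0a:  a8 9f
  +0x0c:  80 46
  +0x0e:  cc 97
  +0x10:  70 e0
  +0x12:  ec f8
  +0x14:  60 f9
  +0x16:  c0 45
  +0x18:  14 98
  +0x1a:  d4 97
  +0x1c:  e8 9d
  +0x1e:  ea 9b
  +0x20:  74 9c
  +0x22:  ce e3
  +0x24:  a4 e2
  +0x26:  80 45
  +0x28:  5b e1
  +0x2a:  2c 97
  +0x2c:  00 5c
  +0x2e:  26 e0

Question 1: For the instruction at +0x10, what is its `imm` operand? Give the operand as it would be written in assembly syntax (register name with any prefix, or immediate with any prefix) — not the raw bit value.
+0x10: 70 e0 ⇒ word 0xe070 (little)
  opcode bits[15:10]=0x38: cmpi/RI
  rd@[9:6]=0x1 ⇒ R1
  imm@[5:0]=0x30 ⇒ #48

#48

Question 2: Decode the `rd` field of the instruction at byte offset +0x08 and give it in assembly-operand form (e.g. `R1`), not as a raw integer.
R10

@+08  little-endian(84 96) = 0x9684
  opcode bits[15:10]=0x25: bor/RR
  rd@[9:6]=0xa ⇒ R10
  rs@[5:2]=0x1 ⇒ R1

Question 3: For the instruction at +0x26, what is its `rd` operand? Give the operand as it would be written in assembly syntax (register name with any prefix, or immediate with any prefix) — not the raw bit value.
@+26  little-endian(80 45) = 0x4580
  opcode bits[15:10]=0x11: push/R
  rd: (w>>6)&0xf=0x6 → R6

R6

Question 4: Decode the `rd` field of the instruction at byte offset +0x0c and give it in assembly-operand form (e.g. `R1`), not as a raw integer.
[0c] 80 46 → 0x4680
  opcode bits[15:10]=0x11: push/R
  rd: (w>>6)&0xf=0xa → R10

R10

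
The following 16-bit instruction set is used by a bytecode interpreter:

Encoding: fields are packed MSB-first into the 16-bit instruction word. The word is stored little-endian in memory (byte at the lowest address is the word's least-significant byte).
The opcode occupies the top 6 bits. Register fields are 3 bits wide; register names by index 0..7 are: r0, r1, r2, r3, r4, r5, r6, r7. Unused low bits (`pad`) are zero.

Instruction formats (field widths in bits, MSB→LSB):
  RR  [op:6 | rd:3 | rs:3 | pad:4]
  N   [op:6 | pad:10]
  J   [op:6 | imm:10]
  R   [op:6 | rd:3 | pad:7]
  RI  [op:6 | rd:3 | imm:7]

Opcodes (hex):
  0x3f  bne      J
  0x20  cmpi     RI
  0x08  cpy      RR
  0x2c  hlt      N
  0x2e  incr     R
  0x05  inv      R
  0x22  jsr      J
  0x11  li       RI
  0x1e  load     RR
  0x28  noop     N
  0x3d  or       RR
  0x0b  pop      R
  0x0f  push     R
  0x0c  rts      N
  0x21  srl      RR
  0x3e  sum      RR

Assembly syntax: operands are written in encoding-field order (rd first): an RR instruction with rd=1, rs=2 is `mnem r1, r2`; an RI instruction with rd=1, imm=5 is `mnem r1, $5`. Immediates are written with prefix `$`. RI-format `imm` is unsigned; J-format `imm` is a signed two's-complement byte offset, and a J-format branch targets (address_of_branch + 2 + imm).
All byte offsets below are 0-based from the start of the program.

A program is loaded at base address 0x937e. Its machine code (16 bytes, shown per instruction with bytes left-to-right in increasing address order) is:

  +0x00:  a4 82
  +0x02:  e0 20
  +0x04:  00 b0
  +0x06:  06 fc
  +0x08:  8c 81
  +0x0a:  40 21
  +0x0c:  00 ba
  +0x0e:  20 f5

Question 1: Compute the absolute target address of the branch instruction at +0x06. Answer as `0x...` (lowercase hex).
off 0x06: read 06 fc as little → 0xfc06
  opcode bits[15:10]=0x3f: bne/J
  [9:0] imm=6 = $6
  target = base 0x937e + off 0x06 + 2 + imm 6 = 0x938c

0x938c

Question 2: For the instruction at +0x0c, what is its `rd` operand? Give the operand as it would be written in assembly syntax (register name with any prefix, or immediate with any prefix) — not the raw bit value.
r4

@+0c  little-endian(00 ba) = 0xba00
  top 6b → 0x2e → incr [R]
  [9:7] rd=4 = r4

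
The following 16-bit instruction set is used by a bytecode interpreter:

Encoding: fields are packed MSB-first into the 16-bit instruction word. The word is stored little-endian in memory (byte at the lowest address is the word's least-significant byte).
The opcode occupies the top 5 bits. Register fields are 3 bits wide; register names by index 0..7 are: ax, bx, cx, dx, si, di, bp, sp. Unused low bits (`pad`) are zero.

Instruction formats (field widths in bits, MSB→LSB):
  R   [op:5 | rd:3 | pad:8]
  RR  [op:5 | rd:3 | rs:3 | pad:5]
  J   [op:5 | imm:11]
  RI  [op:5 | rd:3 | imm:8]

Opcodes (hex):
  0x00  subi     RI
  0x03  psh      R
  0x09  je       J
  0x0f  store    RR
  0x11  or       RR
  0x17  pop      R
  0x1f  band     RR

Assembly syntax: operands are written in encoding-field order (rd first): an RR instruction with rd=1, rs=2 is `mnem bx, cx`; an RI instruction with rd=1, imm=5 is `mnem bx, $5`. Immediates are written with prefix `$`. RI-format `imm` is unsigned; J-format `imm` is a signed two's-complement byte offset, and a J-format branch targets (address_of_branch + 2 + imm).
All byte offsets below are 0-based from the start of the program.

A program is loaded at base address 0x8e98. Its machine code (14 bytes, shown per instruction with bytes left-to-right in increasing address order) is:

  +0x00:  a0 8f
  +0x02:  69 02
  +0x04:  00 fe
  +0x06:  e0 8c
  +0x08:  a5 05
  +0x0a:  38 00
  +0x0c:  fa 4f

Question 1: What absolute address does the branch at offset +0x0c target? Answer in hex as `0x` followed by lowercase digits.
0x8ea0

[0c] fa 4f → 0x4ffa
  op=0x4ffa>>11=0x9 ⇒ je (J)
  imm@[10:0]=0x7fa (s11→-6) ⇒ $-6
  target = base 0x8e98 + off 0x0c + 2 + imm -6 = 0x8ea0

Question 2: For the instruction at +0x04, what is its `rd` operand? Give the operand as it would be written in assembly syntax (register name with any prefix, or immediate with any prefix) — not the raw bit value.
+0x04: 00 fe ⇒ word 0xfe00 (little)
  op=0xfe00>>11=0x1f ⇒ band (RR)
  rd@[10:8]=0x6 ⇒ bp
  rs@[7:5]=0x0 ⇒ ax

bp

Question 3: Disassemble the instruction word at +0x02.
subi cx, $105

off 0x02: read 69 02 as little → 0x0269
  top 5b → 0x0 → subi [RI]
  rd@[10:8]=0x2 ⇒ cx
  imm@[7:0]=0x69 ⇒ $105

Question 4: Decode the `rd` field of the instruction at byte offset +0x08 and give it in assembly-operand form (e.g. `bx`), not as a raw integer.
di

off 0x08: read a5 05 as little → 0x05a5
  opcode bits[15:11]=0x0: subi/RI
  [10:8] rd=5 = di
  [7:0] imm=165 = $165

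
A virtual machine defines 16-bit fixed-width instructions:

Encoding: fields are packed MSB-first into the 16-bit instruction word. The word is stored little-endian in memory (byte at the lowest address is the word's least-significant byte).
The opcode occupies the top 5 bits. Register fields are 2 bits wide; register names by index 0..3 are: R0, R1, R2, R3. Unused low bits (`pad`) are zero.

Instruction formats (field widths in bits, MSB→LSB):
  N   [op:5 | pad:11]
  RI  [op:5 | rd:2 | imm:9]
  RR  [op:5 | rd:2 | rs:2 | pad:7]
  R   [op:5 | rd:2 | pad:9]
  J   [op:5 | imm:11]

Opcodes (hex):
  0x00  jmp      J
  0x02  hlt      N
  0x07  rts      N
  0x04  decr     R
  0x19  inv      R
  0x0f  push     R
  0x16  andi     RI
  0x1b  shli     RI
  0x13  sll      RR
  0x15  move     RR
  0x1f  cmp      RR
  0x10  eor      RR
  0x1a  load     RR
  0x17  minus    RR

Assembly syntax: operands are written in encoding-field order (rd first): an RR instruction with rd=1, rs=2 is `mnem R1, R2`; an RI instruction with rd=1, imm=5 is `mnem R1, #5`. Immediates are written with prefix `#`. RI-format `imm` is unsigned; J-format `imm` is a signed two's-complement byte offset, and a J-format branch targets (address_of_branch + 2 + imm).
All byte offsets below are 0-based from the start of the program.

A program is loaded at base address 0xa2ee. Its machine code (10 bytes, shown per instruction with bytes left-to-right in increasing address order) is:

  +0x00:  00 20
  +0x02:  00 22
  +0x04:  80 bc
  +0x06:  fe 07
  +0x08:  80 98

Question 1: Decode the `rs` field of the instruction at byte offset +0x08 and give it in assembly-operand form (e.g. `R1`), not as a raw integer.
R1

+0x08: 80 98 ⇒ word 0x9880 (little)
  top 5b → 0x13 → sll [RR]
  rd: (w>>9)&0x3=0x0 → R0
  rs: (w>>7)&0x3=0x1 → R1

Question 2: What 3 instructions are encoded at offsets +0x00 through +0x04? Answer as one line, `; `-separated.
off 0x00: read 00 20 as little → 0x2000
  top 5b → 0x4 → decr [R]
  [10:9] rd=0 = R0
off 0x02: read 00 22 as little → 0x2200
  top 5b → 0x4 → decr [R]
  [10:9] rd=1 = R1
off 0x04: read 80 bc as little → 0xbc80
  top 5b → 0x17 → minus [RR]
  [10:9] rd=2 = R2
  [8:7] rs=1 = R1

decr R0; decr R1; minus R2, R1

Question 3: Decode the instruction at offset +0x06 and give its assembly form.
jmp #-2

@+06  little-endian(fe 07) = 0x07fe
  op=0x07fe>>11=0x0 ⇒ jmp (J)
  imm@[10:0]=0x7fe (s11→-2) ⇒ #-2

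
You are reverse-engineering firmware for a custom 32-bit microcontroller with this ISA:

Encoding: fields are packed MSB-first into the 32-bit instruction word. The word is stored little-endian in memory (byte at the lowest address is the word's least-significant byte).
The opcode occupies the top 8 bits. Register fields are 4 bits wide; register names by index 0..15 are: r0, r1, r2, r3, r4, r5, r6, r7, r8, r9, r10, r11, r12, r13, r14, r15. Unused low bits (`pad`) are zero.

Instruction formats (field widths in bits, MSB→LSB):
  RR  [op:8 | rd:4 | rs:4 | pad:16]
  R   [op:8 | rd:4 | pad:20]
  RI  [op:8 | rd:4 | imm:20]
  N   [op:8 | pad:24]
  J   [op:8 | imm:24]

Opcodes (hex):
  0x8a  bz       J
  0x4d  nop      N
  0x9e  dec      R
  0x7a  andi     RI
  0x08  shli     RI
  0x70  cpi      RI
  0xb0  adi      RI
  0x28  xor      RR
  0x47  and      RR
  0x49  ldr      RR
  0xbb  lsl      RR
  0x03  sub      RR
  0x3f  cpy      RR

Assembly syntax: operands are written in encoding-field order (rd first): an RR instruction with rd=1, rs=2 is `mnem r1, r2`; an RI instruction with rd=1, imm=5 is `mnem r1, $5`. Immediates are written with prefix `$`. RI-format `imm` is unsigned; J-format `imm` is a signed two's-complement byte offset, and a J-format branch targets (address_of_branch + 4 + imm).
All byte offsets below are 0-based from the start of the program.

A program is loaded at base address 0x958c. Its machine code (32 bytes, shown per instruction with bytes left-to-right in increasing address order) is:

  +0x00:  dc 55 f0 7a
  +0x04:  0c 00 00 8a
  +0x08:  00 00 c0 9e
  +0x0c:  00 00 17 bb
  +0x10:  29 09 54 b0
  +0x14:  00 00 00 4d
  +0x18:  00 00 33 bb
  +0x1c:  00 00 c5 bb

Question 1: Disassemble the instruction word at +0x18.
[18] 00 00 33 bb → 0xbb330000
  op=0xbb330000>>24=0xbb ⇒ lsl (RR)
  rd@[23:20]=0x3 ⇒ r3
  rs@[19:16]=0x3 ⇒ r3

lsl r3, r3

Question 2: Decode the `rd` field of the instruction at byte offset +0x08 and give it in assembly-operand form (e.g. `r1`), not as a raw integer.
off 0x08: read 00 00 c0 9e as little → 0x9ec00000
  opcode bits[31:24]=0x9e: dec/R
  rd@[23:20]=0xc ⇒ r12

r12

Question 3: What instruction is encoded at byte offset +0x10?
adi r5, $264489

+0x10: 29 09 54 b0 ⇒ word 0xb0540929 (little)
  opcode bits[31:24]=0xb0: adi/RI
  [23:20] rd=5 = r5
  [19:0] imm=264489 = $264489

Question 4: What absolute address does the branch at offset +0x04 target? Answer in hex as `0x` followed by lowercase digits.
0x95a0

off 0x04: read 0c 00 00 8a as little → 0x8a00000c
  top 8b → 0x8a → bz [J]
  [23:0] imm=12 = $12
  target = base 0x958c + off 0x04 + 4 + imm 12 = 0x95a0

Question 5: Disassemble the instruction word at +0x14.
nop

off 0x14: read 00 00 00 4d as little → 0x4d000000
  op=0x4d000000>>24=0x4d ⇒ nop (N)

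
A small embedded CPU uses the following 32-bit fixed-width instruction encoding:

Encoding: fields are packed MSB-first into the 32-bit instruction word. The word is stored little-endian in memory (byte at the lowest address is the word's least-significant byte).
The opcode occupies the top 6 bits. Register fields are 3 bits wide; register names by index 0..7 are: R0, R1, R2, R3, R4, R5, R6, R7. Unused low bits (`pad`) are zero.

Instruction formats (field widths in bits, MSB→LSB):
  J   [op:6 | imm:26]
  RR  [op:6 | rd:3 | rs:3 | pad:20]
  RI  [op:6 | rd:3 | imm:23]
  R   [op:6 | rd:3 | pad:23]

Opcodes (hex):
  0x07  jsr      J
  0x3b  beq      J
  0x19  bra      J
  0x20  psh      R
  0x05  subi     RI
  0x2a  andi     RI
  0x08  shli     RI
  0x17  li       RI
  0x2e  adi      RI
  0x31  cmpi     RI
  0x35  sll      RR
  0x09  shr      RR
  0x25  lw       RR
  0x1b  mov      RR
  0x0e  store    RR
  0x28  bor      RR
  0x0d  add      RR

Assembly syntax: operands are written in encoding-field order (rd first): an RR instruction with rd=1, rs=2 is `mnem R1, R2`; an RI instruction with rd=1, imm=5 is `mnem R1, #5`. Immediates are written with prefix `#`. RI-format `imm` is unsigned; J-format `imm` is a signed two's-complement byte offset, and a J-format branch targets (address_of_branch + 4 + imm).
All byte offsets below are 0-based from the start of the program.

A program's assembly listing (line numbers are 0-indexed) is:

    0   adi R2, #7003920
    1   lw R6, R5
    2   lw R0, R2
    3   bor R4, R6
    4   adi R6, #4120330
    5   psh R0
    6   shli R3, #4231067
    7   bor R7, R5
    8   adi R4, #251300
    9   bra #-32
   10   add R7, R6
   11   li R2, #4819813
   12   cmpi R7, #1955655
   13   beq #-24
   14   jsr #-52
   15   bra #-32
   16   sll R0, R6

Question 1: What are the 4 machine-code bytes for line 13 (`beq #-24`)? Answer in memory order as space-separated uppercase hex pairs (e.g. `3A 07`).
E8 FF FF EF

line 13 (beq): pack op=0x3b:6|imm=-24:26 = 0xefffffe8; little→ e8 ff ff ef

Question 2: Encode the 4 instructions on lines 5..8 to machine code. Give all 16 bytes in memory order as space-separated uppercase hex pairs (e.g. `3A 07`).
00 00 00 80 9B 8F C0 21 00 00 D0 A3 A4 D5 03 BA

5. psh fields op=0x20:6|rd=0:3|pad=0:23 → word 80000000h → 00 00 00 80
6. shli fields op=0x8:6|rd=3:3|imm=4231067:23 → word 21c08f9bh → 9b 8f c0 21
7. bor fields op=0x28:6|rd=7:3|rs=5:3|pad=0:20 → word a3d00000h → 00 00 d0 a3
8. adi fields op=0x2e:6|rd=4:3|imm=251300:23 → word ba03d5a4h → a4 d5 03 ba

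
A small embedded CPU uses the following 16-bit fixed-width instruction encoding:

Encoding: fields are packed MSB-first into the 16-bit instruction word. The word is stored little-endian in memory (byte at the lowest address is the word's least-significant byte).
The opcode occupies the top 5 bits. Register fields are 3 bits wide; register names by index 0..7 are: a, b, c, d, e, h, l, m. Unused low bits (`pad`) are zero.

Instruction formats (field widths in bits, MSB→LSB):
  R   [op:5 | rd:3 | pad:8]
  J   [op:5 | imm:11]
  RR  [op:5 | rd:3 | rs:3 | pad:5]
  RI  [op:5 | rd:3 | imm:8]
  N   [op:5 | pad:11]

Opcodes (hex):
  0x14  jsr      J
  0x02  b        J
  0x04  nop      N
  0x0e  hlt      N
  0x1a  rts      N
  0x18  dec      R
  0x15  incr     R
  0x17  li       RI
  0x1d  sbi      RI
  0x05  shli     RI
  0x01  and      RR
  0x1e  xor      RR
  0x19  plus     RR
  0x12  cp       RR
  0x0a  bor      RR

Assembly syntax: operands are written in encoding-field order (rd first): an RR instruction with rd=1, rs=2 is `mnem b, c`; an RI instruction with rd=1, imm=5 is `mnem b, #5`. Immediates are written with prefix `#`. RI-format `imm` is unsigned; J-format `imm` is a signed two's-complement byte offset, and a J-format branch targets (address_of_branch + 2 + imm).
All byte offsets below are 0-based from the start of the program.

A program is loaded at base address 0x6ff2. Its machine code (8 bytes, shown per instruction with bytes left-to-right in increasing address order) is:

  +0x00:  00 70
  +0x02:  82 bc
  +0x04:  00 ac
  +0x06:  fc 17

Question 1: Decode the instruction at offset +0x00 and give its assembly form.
hlt

off 0x00: read 00 70 as little → 0x7000
  opcode bits[15:11]=0xe: hlt/N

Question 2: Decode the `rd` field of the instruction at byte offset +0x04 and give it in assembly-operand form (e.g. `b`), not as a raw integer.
off 0x04: read 00 ac as little → 0xac00
  opcode bits[15:11]=0x15: incr/R
  rd: (w>>8)&0x7=0x4 → e

e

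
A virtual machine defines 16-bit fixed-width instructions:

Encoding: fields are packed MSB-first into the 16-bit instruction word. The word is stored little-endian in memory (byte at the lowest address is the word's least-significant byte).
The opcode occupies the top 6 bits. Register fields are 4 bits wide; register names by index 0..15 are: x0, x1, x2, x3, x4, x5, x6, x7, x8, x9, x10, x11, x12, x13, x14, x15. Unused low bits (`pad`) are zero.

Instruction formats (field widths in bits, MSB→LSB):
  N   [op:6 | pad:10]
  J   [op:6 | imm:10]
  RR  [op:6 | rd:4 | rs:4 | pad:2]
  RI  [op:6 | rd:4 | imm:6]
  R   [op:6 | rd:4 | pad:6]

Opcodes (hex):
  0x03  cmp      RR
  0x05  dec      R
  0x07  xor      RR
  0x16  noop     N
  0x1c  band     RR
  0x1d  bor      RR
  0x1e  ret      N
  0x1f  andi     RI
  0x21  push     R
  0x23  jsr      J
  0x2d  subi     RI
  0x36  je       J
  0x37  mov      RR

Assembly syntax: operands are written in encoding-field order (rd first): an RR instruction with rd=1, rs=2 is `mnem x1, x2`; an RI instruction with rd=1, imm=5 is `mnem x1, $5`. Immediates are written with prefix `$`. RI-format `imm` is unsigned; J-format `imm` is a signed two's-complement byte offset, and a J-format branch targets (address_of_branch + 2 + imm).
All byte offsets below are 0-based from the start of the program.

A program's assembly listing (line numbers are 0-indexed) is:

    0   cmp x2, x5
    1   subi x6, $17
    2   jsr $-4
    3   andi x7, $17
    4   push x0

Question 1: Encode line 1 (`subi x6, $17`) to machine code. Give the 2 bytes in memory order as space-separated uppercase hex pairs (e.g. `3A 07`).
line 1 (subi): pack op=0x2d:6|rd=6:4|imm=17:6 = 0xb591; little→ 91 b5

91 B5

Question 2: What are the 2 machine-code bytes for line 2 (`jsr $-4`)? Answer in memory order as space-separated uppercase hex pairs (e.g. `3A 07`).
line 2 (jsr): pack op=0x23:6|imm=-4:10 = 0x8ffc; little→ fc 8f

FC 8F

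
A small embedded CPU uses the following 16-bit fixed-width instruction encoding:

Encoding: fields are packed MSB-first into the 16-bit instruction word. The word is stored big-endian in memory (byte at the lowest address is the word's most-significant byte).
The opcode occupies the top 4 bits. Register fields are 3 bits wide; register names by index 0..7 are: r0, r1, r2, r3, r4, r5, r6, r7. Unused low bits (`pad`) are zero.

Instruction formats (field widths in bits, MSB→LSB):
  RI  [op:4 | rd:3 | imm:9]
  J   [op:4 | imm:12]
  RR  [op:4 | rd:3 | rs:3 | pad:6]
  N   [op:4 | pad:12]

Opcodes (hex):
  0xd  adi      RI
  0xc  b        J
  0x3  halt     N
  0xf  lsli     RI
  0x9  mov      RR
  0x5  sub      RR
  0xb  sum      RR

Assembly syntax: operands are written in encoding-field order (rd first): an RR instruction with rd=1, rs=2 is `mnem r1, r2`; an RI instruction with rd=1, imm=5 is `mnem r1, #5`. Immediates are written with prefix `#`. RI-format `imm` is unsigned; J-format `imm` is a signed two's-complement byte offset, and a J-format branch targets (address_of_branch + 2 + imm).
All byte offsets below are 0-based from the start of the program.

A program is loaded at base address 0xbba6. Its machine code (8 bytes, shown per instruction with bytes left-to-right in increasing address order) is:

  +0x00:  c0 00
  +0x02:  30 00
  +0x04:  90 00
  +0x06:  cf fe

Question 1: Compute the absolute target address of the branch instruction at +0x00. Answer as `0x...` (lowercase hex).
0xbba8

off 0x00: read c0 00 as big → 0xc000
  top 4b → 0xc → b [J]
  imm: (w>>0)&0xfff=0x0 → #0
  target = base 0xbba6 + off 0x00 + 2 + imm 0 = 0xbba8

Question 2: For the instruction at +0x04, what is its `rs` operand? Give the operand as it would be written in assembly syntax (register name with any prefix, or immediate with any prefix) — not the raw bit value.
r0

off 0x04: read 90 00 as big → 0x9000
  opcode bits[15:12]=0x9: mov/RR
  rd@[11:9]=0x0 ⇒ r0
  rs@[8:6]=0x0 ⇒ r0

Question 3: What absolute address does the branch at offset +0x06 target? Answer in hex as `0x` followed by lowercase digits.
+0x06: cf fe ⇒ word 0xcffe (big)
  op=0xcffe>>12=0xc ⇒ b (J)
  imm@[11:0]=0xffe (s12→-2) ⇒ #-2
  target = base 0xbba6 + off 0x06 + 2 + imm -2 = 0xbbac

0xbbac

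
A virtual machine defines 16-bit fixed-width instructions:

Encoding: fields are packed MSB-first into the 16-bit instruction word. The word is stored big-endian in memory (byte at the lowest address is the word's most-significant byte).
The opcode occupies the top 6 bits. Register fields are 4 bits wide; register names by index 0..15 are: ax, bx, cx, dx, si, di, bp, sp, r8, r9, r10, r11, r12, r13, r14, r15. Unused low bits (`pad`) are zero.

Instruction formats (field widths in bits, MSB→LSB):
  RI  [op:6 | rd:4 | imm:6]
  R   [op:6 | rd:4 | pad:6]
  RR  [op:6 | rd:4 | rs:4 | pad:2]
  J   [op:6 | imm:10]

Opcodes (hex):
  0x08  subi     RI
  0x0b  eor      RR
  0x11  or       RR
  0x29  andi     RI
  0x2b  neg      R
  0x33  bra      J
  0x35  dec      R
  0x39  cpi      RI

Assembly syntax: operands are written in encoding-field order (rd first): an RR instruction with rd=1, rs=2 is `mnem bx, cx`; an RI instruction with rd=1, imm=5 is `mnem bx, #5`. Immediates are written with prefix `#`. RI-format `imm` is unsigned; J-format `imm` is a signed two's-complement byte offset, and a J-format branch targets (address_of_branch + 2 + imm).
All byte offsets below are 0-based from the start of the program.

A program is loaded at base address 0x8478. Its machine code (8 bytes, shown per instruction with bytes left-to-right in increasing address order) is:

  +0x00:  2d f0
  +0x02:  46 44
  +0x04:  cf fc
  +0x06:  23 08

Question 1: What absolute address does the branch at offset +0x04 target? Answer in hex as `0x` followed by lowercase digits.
@+04  big-endian(cf fc) = 0xcffc
  opcode bits[15:10]=0x33: bra/J
  imm@[9:0]=0x3fc (s10→-4) ⇒ #-4
  target = base 0x8478 + off 0x04 + 2 + imm -4 = 0x847a

0x847a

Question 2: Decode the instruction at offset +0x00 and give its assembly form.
[00] 2d f0 → 0x2df0
  opcode bits[15:10]=0xb: eor/RR
  rd: (w>>6)&0xf=0x7 → sp
  rs: (w>>2)&0xf=0xc → r12

eor sp, r12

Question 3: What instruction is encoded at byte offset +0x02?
or r9, bx

[02] 46 44 → 0x4644
  top 6b → 0x11 → or [RR]
  rd@[9:6]=0x9 ⇒ r9
  rs@[5:2]=0x1 ⇒ bx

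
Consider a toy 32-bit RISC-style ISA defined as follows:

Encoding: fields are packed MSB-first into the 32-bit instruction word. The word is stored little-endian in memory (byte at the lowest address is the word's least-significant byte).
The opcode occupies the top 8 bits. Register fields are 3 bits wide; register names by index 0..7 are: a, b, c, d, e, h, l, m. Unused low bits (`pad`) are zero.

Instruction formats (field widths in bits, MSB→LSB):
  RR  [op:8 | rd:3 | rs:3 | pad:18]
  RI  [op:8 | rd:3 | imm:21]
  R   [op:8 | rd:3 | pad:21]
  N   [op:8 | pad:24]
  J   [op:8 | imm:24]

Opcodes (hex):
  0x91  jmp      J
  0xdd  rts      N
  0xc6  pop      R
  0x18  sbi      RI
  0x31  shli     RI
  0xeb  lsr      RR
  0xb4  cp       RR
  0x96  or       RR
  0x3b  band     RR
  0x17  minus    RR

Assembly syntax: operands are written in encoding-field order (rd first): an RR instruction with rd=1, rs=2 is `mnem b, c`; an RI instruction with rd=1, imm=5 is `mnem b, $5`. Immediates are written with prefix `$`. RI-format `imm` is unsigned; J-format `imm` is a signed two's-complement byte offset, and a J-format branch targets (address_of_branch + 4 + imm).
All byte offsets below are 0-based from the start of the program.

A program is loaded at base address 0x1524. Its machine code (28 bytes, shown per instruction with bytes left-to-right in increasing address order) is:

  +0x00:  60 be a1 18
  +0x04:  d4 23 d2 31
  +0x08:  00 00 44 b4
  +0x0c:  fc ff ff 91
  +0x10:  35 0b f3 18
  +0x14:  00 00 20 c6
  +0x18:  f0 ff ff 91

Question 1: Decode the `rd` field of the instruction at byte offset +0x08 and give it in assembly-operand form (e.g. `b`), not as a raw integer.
c

off 0x08: read 00 00 44 b4 as little → 0xb4440000
  top 8b → 0xb4 → cp [RR]
  rd@[23:21]=0x2 ⇒ c
  rs@[20:18]=0x1 ⇒ b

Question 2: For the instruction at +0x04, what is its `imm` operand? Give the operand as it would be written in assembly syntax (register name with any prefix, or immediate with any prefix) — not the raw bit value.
@+04  little-endian(d4 23 d2 31) = 0x31d223d4
  op=0x31d223d4>>24=0x31 ⇒ shli (RI)
  rd@[23:21]=0x6 ⇒ l
  imm@[20:0]=0x1223d4 ⇒ $1188820

$1188820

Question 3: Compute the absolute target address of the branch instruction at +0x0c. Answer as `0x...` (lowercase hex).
0x1530

[0c] fc ff ff 91 → 0x91fffffc
  opcode bits[31:24]=0x91: jmp/J
  imm: (w>>0)&0xffffff=0xfffffc (s24→-4) → $-4
  target = base 0x1524 + off 0x0c + 4 + imm -4 = 0x1530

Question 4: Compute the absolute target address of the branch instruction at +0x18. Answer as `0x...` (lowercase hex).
@+18  little-endian(f0 ff ff 91) = 0x91fffff0
  top 8b → 0x91 → jmp [J]
  imm@[23:0]=0xfffff0 (s24→-16) ⇒ $-16
  target = base 0x1524 + off 0x18 + 4 + imm -16 = 0x1530

0x1530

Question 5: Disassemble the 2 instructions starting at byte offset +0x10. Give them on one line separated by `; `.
sbi m, $1248053; pop b

off 0x10: read 35 0b f3 18 as little → 0x18f30b35
  top 8b → 0x18 → sbi [RI]
  rd: (w>>21)&0x7=0x7 → m
  imm: (w>>0)&0x1fffff=0x130b35 → $1248053
off 0x14: read 00 00 20 c6 as little → 0xc6200000
  top 8b → 0xc6 → pop [R]
  rd: (w>>21)&0x7=0x1 → b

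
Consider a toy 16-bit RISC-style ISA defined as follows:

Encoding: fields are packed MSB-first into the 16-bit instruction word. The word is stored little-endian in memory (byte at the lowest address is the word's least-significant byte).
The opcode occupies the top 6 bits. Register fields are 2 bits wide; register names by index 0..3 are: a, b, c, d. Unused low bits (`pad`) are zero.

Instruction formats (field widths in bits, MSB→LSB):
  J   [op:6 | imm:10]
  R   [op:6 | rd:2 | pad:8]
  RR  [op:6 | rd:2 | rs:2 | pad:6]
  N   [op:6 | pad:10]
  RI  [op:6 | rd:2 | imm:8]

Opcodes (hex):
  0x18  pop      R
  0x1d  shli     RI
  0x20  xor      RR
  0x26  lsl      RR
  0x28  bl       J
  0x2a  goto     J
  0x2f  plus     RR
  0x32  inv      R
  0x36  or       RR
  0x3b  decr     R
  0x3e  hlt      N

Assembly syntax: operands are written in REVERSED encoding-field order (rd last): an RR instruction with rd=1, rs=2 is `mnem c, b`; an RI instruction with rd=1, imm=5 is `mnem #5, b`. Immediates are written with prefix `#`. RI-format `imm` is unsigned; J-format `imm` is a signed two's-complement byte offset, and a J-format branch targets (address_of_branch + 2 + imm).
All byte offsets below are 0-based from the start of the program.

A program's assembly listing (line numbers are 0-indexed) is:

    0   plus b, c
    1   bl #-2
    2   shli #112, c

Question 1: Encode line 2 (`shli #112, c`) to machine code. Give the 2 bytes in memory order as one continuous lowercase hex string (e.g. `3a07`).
7076

2. shli fields op=0x1d:6|rd=2:2|imm=112:8 → word 7670h → 70 76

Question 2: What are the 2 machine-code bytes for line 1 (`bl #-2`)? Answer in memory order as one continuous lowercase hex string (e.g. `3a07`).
fea3

L1: bl op=0x28:6|imm=-2:10 ⇒ 0xa3fe ⇒ little fe a3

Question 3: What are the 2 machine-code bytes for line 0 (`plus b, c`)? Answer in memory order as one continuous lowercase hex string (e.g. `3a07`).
line 0 (plus): pack op=0x2f:6|rd=2:2|rs=1:2|pad=0:6 = 0xbe40; little→ 40 be

40be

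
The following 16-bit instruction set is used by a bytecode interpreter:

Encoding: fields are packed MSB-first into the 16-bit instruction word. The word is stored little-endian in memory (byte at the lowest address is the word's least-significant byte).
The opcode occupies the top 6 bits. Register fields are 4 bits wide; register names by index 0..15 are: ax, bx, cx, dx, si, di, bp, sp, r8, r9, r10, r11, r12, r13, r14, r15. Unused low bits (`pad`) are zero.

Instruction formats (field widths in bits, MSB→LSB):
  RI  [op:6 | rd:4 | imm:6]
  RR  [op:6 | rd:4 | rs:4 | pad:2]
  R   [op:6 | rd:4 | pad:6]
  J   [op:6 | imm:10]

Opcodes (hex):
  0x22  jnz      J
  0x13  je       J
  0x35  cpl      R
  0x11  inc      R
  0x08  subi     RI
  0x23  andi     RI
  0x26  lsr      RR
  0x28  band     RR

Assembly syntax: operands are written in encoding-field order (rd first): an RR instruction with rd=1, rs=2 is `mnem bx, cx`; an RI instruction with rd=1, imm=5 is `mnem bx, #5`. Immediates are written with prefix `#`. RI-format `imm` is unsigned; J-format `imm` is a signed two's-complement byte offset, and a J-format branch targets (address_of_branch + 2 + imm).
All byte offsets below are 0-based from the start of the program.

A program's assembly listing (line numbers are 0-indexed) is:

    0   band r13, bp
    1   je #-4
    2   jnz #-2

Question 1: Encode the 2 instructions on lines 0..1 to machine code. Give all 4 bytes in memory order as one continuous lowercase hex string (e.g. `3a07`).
line 0 (band): pack op=0x28:6|rd=13:4|rs=6:4|pad=0:2 = 0xa358; little→ 58 a3
line 1 (je): pack op=0x13:6|imm=-4:10 = 0x4ffc; little→ fc 4f

58a3fc4f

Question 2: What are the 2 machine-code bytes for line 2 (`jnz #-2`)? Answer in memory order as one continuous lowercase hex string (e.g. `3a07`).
2. jnz fields op=0x22:6|imm=-2:10 → word 8bfeh → fe 8b

fe8b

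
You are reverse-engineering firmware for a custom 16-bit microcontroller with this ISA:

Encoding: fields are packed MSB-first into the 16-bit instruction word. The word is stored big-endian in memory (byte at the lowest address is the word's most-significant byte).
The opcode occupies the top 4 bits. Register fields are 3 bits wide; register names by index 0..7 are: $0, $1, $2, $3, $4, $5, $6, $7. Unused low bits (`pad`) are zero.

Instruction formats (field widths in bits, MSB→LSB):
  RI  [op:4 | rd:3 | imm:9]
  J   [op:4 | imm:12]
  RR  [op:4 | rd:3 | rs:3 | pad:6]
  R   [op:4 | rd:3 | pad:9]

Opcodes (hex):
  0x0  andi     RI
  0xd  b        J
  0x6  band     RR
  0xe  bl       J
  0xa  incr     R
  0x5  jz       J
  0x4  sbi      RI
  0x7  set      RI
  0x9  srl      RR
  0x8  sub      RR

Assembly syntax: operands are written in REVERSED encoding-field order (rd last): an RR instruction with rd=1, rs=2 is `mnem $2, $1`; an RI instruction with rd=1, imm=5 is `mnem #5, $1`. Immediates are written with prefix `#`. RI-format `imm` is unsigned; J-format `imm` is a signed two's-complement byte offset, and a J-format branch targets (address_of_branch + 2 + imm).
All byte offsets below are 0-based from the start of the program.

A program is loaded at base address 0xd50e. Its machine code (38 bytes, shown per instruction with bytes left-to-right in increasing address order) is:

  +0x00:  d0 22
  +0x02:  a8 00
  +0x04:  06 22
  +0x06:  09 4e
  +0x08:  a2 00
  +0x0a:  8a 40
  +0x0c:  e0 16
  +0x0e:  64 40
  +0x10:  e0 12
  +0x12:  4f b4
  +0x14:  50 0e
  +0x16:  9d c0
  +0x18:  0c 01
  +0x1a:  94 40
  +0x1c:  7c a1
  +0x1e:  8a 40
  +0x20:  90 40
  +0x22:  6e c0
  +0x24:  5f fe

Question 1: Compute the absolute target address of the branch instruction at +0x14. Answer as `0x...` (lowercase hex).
0xd532

@+14  big-endian(50 0e) = 0x500e
  op=0x500e>>12=0x5 ⇒ jz (J)
  [11:0] imm=14 = #14
  target = base 0xd50e + off 0x14 + 2 + imm 14 = 0xd532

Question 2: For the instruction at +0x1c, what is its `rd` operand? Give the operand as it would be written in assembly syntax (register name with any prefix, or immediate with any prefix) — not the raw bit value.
$6

@+1c  big-endian(7c a1) = 0x7ca1
  opcode bits[15:12]=0x7: set/RI
  [11:9] rd=6 = $6
  [8:0] imm=161 = #161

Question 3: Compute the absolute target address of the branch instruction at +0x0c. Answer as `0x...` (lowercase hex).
[0c] e0 16 → 0xe016
  opcode bits[15:12]=0xe: bl/J
  imm@[11:0]=0x16 ⇒ #22
  target = base 0xd50e + off 0x0c + 2 + imm 22 = 0xd532

0xd532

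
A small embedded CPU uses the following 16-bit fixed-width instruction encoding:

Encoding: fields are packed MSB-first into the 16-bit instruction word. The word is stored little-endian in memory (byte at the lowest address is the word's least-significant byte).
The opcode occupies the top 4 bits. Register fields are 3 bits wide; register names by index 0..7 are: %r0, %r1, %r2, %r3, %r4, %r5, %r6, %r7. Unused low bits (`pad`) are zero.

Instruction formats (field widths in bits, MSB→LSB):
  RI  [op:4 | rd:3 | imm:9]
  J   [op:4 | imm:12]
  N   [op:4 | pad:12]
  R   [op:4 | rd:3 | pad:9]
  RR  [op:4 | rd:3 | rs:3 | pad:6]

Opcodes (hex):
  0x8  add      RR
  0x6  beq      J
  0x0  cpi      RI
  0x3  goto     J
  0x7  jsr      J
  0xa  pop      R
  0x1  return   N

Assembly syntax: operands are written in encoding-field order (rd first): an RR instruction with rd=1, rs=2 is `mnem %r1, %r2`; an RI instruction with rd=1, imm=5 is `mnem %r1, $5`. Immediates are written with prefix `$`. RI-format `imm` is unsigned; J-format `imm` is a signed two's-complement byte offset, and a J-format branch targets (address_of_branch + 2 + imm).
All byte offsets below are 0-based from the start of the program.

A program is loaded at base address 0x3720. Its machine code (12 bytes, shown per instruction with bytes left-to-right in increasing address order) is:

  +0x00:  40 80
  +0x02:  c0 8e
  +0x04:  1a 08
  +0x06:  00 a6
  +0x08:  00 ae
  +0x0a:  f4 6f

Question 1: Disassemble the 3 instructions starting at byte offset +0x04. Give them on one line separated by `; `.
cpi %r4, $26; pop %r3; pop %r7

[04] 1a 08 → 0x081a
  top 4b → 0x0 → cpi [RI]
  [11:9] rd=4 = %r4
  [8:0] imm=26 = $26
[06] 00 a6 → 0xa600
  top 4b → 0xa → pop [R]
  [11:9] rd=3 = %r3
[08] 00 ae → 0xae00
  top 4b → 0xa → pop [R]
  [11:9] rd=7 = %r7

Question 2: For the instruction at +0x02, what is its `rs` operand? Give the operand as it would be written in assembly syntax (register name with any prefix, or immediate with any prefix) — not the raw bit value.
@+02  little-endian(c0 8e) = 0x8ec0
  top 4b → 0x8 → add [RR]
  rd: (w>>9)&0x7=0x7 → %r7
  rs: (w>>6)&0x7=0x3 → %r3

%r3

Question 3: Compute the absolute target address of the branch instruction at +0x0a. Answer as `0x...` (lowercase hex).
0x3720

off 0x0a: read f4 6f as little → 0x6ff4
  opcode bits[15:12]=0x6: beq/J
  imm: (w>>0)&0xfff=0xff4 (s12→-12) → $-12
  target = base 0x3720 + off 0x0a + 2 + imm -12 = 0x3720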